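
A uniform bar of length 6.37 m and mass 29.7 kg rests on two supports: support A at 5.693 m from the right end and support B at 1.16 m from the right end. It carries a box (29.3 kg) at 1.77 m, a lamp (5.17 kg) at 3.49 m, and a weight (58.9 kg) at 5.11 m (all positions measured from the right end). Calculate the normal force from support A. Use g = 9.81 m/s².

Take moments about support B.
Beam weight: 29.7 × 9.81 = 291.4 N down at 3.185 m → arm 2.025 m, τ = 291.4 × 2.025 = 590.1 N·m counterclockwise.
Box: 29.3 × 9.81 = 287.4 N down at 1.77 m → arm 0.61 m, τ = 287.4 × 0.61 = 175.3 N·m counterclockwise.
Lamp: 5.17 × 9.81 = 50.72 N down at 3.49 m → arm 2.33 m, τ = 50.72 × 2.33 = 118.2 N·m counterclockwise.
Weight: 58.9 × 9.81 = 577.8 N down at 5.11 m → arm 3.95 m, τ = 577.8 × 3.95 = 2282 N·m counterclockwise.
Net load moment about support B = 3166 N·m counterclockwise.
Reaction R at support A is upward at 5.693 m, arm 4.533 m → moment R × 4.533 clockwise.
For rotational equilibrium, R × 4.533 = 3166, so R = 698 N.

R_A ≈ 698 N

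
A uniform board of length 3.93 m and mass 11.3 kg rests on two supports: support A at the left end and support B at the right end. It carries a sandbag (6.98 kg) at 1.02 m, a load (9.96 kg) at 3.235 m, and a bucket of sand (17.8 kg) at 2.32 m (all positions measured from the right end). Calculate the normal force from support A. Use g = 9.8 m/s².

Taking torques about support B:
Beam weight: 11.3 × 9.8 = 110.7 N down at 1.965 m → arm 1.965 m, τ = 110.7 × 1.965 = 217.5 N·m counterclockwise.
Sandbag: 6.98 × 9.8 = 68.4 N down at 1.02 m → arm 1.02 m, τ = 68.4 × 1.02 = 69.77 N·m counterclockwise.
Load: 9.96 × 9.8 = 97.61 N down at 3.235 m → arm 3.235 m, τ = 97.61 × 3.235 = 315.8 N·m counterclockwise.
Bucket of sand: 17.8 × 9.8 = 174.4 N down at 2.32 m → arm 2.32 m, τ = 174.4 × 2.32 = 404.6 N·m counterclockwise.
Net load moment about support B = 1008 N·m counterclockwise.
Reaction R at support A is upward at 3.93 m, arm 3.93 m → moment R × 3.93 clockwise.
For rotational equilibrium, R × 3.93 = 1008, so R = 256 N.

R_A ≈ 256 N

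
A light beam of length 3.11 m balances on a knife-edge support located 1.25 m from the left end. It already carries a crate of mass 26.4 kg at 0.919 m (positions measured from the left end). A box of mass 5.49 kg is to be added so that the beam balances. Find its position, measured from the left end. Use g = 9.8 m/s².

x ≈ 2.84 m from the left end

Taking torques about the knife-edge support (at 1.25 m from the left end):
Crate: 26.4 × 9.8 = 258.7 N down at 0.919 m → arm 0.331 m, τ = 258.7 × 0.331 = 85.63 N·m counterclockwise.
Net moment of existing loads = 85.63 N·m counterclockwise.
The box weighs 5.49 × 9.8 = 53.8 N and must supply an equal clockwise moment, so its lever arm about the knife-edge support is 85.63 / 53.8 = 1.59 m.
That puts it at 1.25 + 1.59 = 2.84 m from the left end.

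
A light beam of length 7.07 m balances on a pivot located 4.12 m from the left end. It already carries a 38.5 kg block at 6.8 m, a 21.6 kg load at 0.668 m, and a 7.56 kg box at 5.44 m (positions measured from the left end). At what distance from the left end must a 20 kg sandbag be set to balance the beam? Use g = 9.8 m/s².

About the pivot (at 4.12 m from the left end):
Block: 38.5 × 9.8 = 377.3 N down at 6.8 m → arm 2.68 m, τ = 377.3 × 2.68 = 1011 N·m clockwise.
Load: 21.6 × 9.8 = 211.7 N down at 0.668 m → arm 3.452 m, τ = 211.7 × 3.452 = 730.8 N·m counterclockwise.
Box: 7.56 × 9.8 = 74.09 N down at 5.44 m → arm 1.32 m, τ = 74.09 × 1.32 = 97.8 N·m clockwise.
Net moment of existing loads = 378 N·m clockwise.
The sandbag weighs 20 × 9.8 = 196 N and must supply an equal counterclockwise moment, so its lever arm about the pivot is 378 / 196 = 1.93 m.
That puts it at 4.12 − 1.93 = 2.19 m from the left end.

x ≈ 2.19 m from the left end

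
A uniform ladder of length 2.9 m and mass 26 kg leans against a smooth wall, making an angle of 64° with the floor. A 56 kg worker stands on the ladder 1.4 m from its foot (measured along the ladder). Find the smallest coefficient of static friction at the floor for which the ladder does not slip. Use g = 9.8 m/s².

μ_min ≈ 0.238

Take moments about the foot of the ladder.
Ladder weight 26×9.8 = 254.8 N acts at 1.45 m along the ladder; its horizontal arm is 1.45·cos64° = 0.6356 m → τ = 162 N·m clockwise.
Worker: 56×9.8 = 548.8 N at 1.4 m → arm 0.6137 m → τ = 336.8 N·m clockwise.
Wall normal N acts horizontally at the top; its moment arm is the height L sinθ = 2.9·sin64° = 2.607 m, counterclockwise.
Balancing moments: N × 2.607 = 498.8, giving N = 191.3 N.
ΣFx = 0 ⇒ f = N_wall = 191.3 N. ΣFy = 0 ⇒ N_floor = 803.6 N.
μ_min = f / N_floor = 191.3 / 803.6 = 0.238.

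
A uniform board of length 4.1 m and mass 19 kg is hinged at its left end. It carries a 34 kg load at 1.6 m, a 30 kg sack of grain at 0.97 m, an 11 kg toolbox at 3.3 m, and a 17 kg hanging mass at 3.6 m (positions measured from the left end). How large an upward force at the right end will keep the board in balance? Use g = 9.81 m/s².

Sum moments about the left end (the unknown pivot reaction has zero arm there).
Beam weight: 19 × 9.81 = 186.4 N down at 2.05 m → arm 2.05 m, τ = 186.4 × 2.05 = 382.1 N·m clockwise.
Load: 34 × 9.81 = 333.5 N down at 1.6 m → arm 1.6 m, τ = 333.5 × 1.6 = 533.6 N·m clockwise.
Sack of grain: 30 × 9.81 = 294.3 N down at 0.97 m → arm 0.97 m, τ = 294.3 × 0.97 = 285.5 N·m clockwise.
Toolbox: 11 × 9.81 = 107.9 N down at 3.3 m → arm 3.3 m, τ = 107.9 × 3.3 = 356.1 N·m clockwise.
Hanging mass: 17 × 9.81 = 166.8 N down at 3.6 m → arm 3.6 m, τ = 166.8 × 3.6 = 600.5 N·m clockwise.
Net moment of the loads = 2158 N·m clockwise.
The upward force F acts at the right end, arm 4.1 m, giving F × 4.1 counterclockwise.
Balancing moments: F × 4.1 = 2158, giving F = 2158 / 4.1 = 526 N.

F ≈ 526 N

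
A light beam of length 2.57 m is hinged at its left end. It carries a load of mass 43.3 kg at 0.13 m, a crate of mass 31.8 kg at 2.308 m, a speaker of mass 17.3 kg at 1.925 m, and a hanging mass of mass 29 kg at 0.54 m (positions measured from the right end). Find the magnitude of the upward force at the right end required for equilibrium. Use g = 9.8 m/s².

Take moments about the left end.
Load: 43.3 × 9.8 = 424.3 N down at 0.13 m → arm 2.44 m, τ = 424.3 × 2.44 = 1035 N·m clockwise.
Crate: 31.8 × 9.8 = 311.6 N down at 2.308 m → arm 0.262 m, τ = 311.6 × 0.262 = 81.64 N·m clockwise.
Speaker: 17.3 × 9.8 = 169.5 N down at 1.925 m → arm 0.645 m, τ = 169.5 × 0.645 = 109.3 N·m clockwise.
Hanging mass: 29 × 9.8 = 284.2 N down at 0.54 m → arm 2.03 m, τ = 284.2 × 2.03 = 576.9 N·m clockwise.
Net moment of the loads = 1803 N·m clockwise.
The upward force F acts at the right end, arm 2.57 m, giving F × 2.57 counterclockwise.
Balancing moments: F × 2.57 = 1803, giving F = 1803 / 2.57 = 702 N.

F ≈ 702 N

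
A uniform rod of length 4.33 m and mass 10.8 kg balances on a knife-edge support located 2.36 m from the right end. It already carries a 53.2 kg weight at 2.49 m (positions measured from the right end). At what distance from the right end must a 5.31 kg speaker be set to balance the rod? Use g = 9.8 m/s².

Sum moments about the knife-edge support (at 2.36 m from the right end) (the support reaction has zero arm there).
Beam weight: 10.8 × 9.8 = 105.8 N down at 2.165 m → arm 0.195 m, τ = 105.8 × 0.195 = 20.63 N·m clockwise.
Weight: 53.2 × 9.8 = 521.4 N down at 2.49 m → arm 0.13 m, τ = 521.4 × 0.13 = 67.78 N·m counterclockwise.
Net moment of existing loads = 47.15 N·m counterclockwise.
The speaker weighs 5.31 × 9.8 = 52.04 N and must supply an equal clockwise moment, so its lever arm about the knife-edge support is 47.15 / 52.04 = 0.906 m.
That puts it at 2.36 − 0.906 = 1.45 m from the right end.

x ≈ 1.45 m from the right end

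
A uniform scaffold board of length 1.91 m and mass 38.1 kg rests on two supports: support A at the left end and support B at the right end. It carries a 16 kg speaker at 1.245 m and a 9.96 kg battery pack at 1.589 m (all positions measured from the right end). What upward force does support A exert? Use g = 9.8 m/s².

Take moments about support B.
Beam weight: 38.1 × 9.8 = 373.4 N down at 0.955 m → arm 0.955 m, τ = 373.4 × 0.955 = 356.6 N·m counterclockwise.
Speaker: 16 × 9.8 = 156.8 N down at 1.245 m → arm 1.245 m, τ = 156.8 × 1.245 = 195.2 N·m counterclockwise.
Battery pack: 9.96 × 9.8 = 97.61 N down at 1.589 m → arm 1.589 m, τ = 97.61 × 1.589 = 155.1 N·m counterclockwise.
Net load moment about support B = 706.9 N·m counterclockwise.
Reaction R at support A is upward at 1.91 m, arm 1.91 m → moment R × 1.91 clockwise.
Στ = 0 ⇒ R × 1.91 = 706.9 ⇒ R = 370 N.

R_A ≈ 370 N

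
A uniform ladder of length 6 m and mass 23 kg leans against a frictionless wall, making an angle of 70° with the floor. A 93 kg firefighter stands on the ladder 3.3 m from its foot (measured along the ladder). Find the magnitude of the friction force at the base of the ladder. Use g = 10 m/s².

About the foot of the ladder:
Ladder weight 23×10 = 230 N acts at 3 m along the ladder; its horizontal arm is 3·cos70° = 1.026 m → τ = 236 N·m clockwise.
Firefighter: 93×10 = 930 N at 3.3 m → arm 1.129 m → τ = 1050 N·m clockwise.
Wall normal N acts horizontally at the top; its moment arm is the height L sinθ = 6·sin70° = 5.638 m, counterclockwise.
Στ = 0 ⇒ N × 5.638 = 1286 ⇒ N = 228 N.
ΣFx = 0: friction at the foot balances the wall's push, so f = N_wall = 228 N.

f ≈ 228 N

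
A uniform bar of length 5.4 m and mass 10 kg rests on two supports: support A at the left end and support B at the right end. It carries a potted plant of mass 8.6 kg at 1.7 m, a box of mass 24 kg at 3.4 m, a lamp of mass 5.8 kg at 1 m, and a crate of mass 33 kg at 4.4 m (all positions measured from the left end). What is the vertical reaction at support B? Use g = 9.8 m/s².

About support A:
Beam weight: 10 × 9.8 = 98 N down at 2.7 m → arm 2.7 m, τ = 98 × 2.7 = 264.6 N·m clockwise.
Potted plant: 8.6 × 9.8 = 84.28 N down at 1.7 m → arm 1.7 m, τ = 84.28 × 1.7 = 143.3 N·m clockwise.
Box: 24 × 9.8 = 235.2 N down at 3.4 m → arm 3.4 m, τ = 235.2 × 3.4 = 799.7 N·m clockwise.
Lamp: 5.8 × 9.8 = 56.84 N down at 1 m → arm 1 m, τ = 56.84 × 1 = 56.84 N·m clockwise.
Crate: 33 × 9.8 = 323.4 N down at 4.4 m → arm 4.4 m, τ = 323.4 × 4.4 = 1423 N·m clockwise.
Net load moment about support A = 2687 N·m clockwise.
Reaction R at support B is upward at 5.4 m, arm 5.4 m → moment R × 5.4 counterclockwise.
Balancing moments: R × 5.4 = 2687, giving R = 498 N.

R_B ≈ 498 N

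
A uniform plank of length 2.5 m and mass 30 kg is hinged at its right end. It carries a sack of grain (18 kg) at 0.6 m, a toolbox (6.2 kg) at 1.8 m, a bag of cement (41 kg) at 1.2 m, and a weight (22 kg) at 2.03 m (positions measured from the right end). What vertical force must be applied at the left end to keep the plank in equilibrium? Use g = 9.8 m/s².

F ≈ 601 N

Choose the right end as the axis so the unknown pivot reaction has zero arm there.
Beam weight: 30 × 9.8 = 294 N down at 1.25 m → arm 1.25 m, τ = 294 × 1.25 = 367.5 N·m counterclockwise.
Sack of grain: 18 × 9.8 = 176.4 N down at 0.6 m → arm 0.6 m, τ = 176.4 × 0.6 = 105.8 N·m counterclockwise.
Toolbox: 6.2 × 9.8 = 60.76 N down at 1.8 m → arm 1.8 m, τ = 60.76 × 1.8 = 109.4 N·m counterclockwise.
Bag of cement: 41 × 9.8 = 401.8 N down at 1.2 m → arm 1.2 m, τ = 401.8 × 1.2 = 482.2 N·m counterclockwise.
Weight: 22 × 9.8 = 215.6 N down at 2.03 m → arm 2.03 m, τ = 215.6 × 2.03 = 437.7 N·m counterclockwise.
Net moment of the loads = 1503 N·m counterclockwise.
The upward force F acts at the left end, arm 2.5 m, giving F × 2.5 clockwise.
Setting net torque to zero: F × 2.5 = 1503 → F = 1503 / 2.5 = 601 N.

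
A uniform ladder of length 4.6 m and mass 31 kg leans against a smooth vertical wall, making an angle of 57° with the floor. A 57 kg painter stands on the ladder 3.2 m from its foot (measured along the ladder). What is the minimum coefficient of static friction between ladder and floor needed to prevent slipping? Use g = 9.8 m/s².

Taking torques about the foot of the ladder:
Ladder weight 31×9.8 = 303.8 N acts at 2.3 m along the ladder; its horizontal arm is 2.3·cos57° = 1.253 m → τ = 380.7 N·m clockwise.
Painter: 57×9.8 = 558.6 N at 3.2 m → arm 1.743 m → τ = 973.6 N·m clockwise.
Wall normal N acts horizontally at the top; its moment arm is the height L sinθ = 4.6·sin57° = 3.858 m, counterclockwise.
Setting net torque to zero: N × 3.858 = 1354 → N = 351 N.
ΣFx = 0 ⇒ f = N_wall = 351 N. ΣFy = 0 ⇒ N_floor = 862.4 N.
μ_min = f / N_floor = 351 / 862.4 = 0.407.

μ_min ≈ 0.407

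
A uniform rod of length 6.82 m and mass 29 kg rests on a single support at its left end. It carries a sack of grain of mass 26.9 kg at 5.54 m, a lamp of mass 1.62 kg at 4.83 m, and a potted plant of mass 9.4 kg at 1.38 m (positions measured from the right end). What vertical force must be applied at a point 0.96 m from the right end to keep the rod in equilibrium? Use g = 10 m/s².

Choose the left end as the axis so the unknown pivot reaction has zero arm there.
Beam weight: 29 × 10 = 290 N down at 3.41 m → arm 3.41 m, τ = 290 × 3.41 = 988.9 N·m clockwise.
Sack of grain: 26.9 × 10 = 269 N down at 5.54 m → arm 1.28 m, τ = 269 × 1.28 = 344.3 N·m clockwise.
Lamp: 1.62 × 10 = 16.2 N down at 4.83 m → arm 1.99 m, τ = 16.2 × 1.99 = 32.24 N·m clockwise.
Potted plant: 9.4 × 10 = 94 N down at 1.38 m → arm 5.44 m, τ = 94 × 5.44 = 511.4 N·m clockwise.
Net moment of the loads = 1877 N·m clockwise.
The upward force F acts at a point 0.96 m from the right end, arm 5.86 m, giving F × 5.86 counterclockwise.
For rotational equilibrium, F × 5.86 = 1877, so F = 1877 / 5.86 = 320 N.

F ≈ 320 N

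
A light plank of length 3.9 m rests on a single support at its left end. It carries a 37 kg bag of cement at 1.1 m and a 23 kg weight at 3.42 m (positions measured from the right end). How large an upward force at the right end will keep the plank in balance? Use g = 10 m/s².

F ≈ 294 N

Take moments about the left end.
Bag of cement: 37 × 10 = 370 N down at 1.1 m → arm 2.8 m, τ = 370 × 2.8 = 1036 N·m clockwise.
Weight: 23 × 10 = 230 N down at 3.42 m → arm 0.48 m, τ = 230 × 0.48 = 110.4 N·m clockwise.
Net moment of the loads = 1146 N·m clockwise.
The upward force F acts at the right end, arm 3.9 m, giving F × 3.9 counterclockwise.
For rotational equilibrium, F × 3.9 = 1146, so F = 1146 / 3.9 = 294 N.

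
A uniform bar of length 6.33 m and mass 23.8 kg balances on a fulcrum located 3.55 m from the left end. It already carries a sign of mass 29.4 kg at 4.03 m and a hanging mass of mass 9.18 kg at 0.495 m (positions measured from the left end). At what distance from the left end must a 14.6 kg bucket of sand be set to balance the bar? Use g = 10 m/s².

x ≈ 5.13 m from the left end

Taking torques about the fulcrum (at 3.55 m from the left end):
Beam weight: 23.8 × 10 = 238 N down at 3.165 m → arm 0.385 m, τ = 238 × 0.385 = 91.63 N·m counterclockwise.
Sign: 29.4 × 10 = 294 N down at 4.03 m → arm 0.48 m, τ = 294 × 0.48 = 141.1 N·m clockwise.
Hanging mass: 9.18 × 10 = 91.8 N down at 0.495 m → arm 3.055 m, τ = 91.8 × 3.055 = 280.4 N·m counterclockwise.
Net moment of existing loads = 230.9 N·m counterclockwise.
The bucket of sand weighs 14.6 × 10 = 146 N and must supply an equal clockwise moment, so its lever arm about the fulcrum is 230.9 / 146 = 1.58 m.
That puts it at 3.55 + 1.58 = 5.13 m from the left end.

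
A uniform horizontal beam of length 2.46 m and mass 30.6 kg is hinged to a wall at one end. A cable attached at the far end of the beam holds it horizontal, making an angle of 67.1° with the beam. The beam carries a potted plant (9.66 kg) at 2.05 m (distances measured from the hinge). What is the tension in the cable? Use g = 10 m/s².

T ≈ 253 N

Sum moments about the hinge (the unknown hinge reaction has zero arm there).
Beam weight: 30.6 × 10 = 306 N down at 1.23 m → arm 1.23 m, τ = 306 × 1.23 = 376.4 N·m clockwise.
Potted plant: 9.66 × 10 = 96.6 N down at 2.05 m → arm 2.05 m, τ = 96.6 × 2.05 = 198 N·m clockwise.
Total clockwise load moment = 574.4 N·m.
The cable tension T acts at 2.46 m; only its component perpendicular to the beam, T sinθ, produces torque. sin 67.1° = 0.9212.
Στ = 0 ⇒ T × 2.46 × 0.9212 = 574.4 ⇒ T = 574.4 / 2.266 = 253 N.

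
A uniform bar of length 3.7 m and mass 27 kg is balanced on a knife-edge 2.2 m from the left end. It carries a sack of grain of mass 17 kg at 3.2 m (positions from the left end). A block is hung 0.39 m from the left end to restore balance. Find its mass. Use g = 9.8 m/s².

Sum moments about the knife-edge (at 2.2 m from the left end) (the support reaction has zero arm there).
Beam weight: 27 × 9.8 = 264.6 N down at 1.85 m → arm 0.35 m, τ = 264.6 × 0.35 = 92.61 N·m counterclockwise.
Sack of grain: 17 × 9.8 = 166.6 N down at 3.2 m → arm 1 m, τ = 166.6 × 1 = 166.6 N·m clockwise.
Net moment of known loads = 73.99 N·m clockwise.
An unknown mass m at 0.39 m has arm 1.81 m; its moment is m·g·1.81 counterclockwise.
For rotational equilibrium, m × 9.8 × 1.81 = 73.99, so m = 73.99 / (9.8 × 1.81) = 4.17 kg.

m ≈ 4.17 kg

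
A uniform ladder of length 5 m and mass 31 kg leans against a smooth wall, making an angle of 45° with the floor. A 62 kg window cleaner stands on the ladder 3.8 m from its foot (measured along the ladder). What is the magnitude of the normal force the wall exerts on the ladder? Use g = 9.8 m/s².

About the foot of the ladder:
Ladder weight 31×9.8 = 303.8 N acts at 2.5 m along the ladder; its horizontal arm is 2.5·cos45° = 1.768 m → τ = 537.1 N·m clockwise.
Window cleaner: 62×9.8 = 607.6 N at 3.8 m → arm 2.687 m → τ = 1633 N·m clockwise.
Wall normal N acts horizontally at the top; its moment arm is the height L sinθ = 5·sin45° = 3.536 m, counterclockwise.
Balancing moments: N × 3.536 = 2170, giving N = 614 N.

N_wall ≈ 614 N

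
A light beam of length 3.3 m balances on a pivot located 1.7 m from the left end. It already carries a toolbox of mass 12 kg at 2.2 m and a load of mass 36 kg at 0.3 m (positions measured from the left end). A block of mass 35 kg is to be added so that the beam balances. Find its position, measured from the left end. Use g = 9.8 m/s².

Sum moments about the pivot (at 1.7 m from the left end) (the support reaction has zero arm there).
Toolbox: 12 × 9.8 = 117.6 N down at 2.2 m → arm 0.5 m, τ = 117.6 × 0.5 = 58.8 N·m clockwise.
Load: 36 × 9.8 = 352.8 N down at 0.3 m → arm 1.4 m, τ = 352.8 × 1.4 = 493.9 N·m counterclockwise.
Net moment of existing loads = 435.1 N·m counterclockwise.
The block weighs 35 × 9.8 = 343 N and must supply an equal clockwise moment, so its lever arm about the pivot is 435.1 / 343 = 1.27 m.
That puts it at 1.7 + 1.27 = 2.97 m from the left end.

x ≈ 2.97 m from the left end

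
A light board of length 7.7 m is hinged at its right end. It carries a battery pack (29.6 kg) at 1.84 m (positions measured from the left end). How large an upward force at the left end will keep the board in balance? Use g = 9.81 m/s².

F ≈ 221 N

Taking torques about the right end:
Battery pack: 29.6 × 9.81 = 290.4 N down at 1.84 m → arm 5.86 m, τ = 290.4 × 5.86 = 1702 N·m counterclockwise.
Net moment of the loads = 1702 N·m counterclockwise.
The upward force F acts at the left end, arm 7.7 m, giving F × 7.7 clockwise.
Στ = 0 ⇒ F × 7.7 = 1702 ⇒ F = 1702 / 7.7 = 221 N.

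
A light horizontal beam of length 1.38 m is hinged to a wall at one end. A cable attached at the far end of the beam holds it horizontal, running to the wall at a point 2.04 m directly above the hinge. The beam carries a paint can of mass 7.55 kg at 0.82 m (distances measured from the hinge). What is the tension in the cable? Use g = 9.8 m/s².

T ≈ 53.1 N

Take moments about the hinge.
Paint can: 7.55 × 9.8 = 73.99 N down at 0.82 m → arm 0.82 m, τ = 73.99 × 0.82 = 60.67 N·m clockwise.
Total clockwise load moment = 60.67 N·m.
The cable tension T acts at 1.38 m; only its component perpendicular to the beam, T sinθ, produces torque. sinθ = h/√(h²+d²) = 2.04/√(2.04²+1.38²) = 0.8283.
Setting net torque to zero: T × 1.38 × 0.8283 = 60.67 → T = 60.67 / 1.143 = 53.1 N.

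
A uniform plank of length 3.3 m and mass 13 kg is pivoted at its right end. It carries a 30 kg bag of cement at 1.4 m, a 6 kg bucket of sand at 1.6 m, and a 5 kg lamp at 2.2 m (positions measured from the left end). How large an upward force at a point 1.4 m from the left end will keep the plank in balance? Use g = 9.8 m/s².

F ≈ 486 N

Choose the right end as the axis so the unknown pivot reaction has zero arm there.
Beam weight: 13 × 9.8 = 127.4 N down at 1.65 m → arm 1.65 m, τ = 127.4 × 1.65 = 210.2 N·m counterclockwise.
Bag of cement: 30 × 9.8 = 294 N down at 1.4 m → arm 1.9 m, τ = 294 × 1.9 = 558.6 N·m counterclockwise.
Bucket of sand: 6 × 9.8 = 58.8 N down at 1.6 m → arm 1.7 m, τ = 58.8 × 1.7 = 99.96 N·m counterclockwise.
Lamp: 5 × 9.8 = 49 N down at 2.2 m → arm 1.1 m, τ = 49 × 1.1 = 53.9 N·m counterclockwise.
Net moment of the loads = 922.7 N·m counterclockwise.
The upward force F acts at a point 1.4 m from the left end, arm 1.9 m, giving F × 1.9 clockwise.
Balancing moments: F × 1.9 = 922.7, giving F = 922.7 / 1.9 = 486 N.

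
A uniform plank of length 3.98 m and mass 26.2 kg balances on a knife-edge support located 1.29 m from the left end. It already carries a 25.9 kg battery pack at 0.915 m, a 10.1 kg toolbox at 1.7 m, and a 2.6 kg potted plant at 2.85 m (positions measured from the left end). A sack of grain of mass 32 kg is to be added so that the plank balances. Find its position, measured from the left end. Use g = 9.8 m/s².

Choose the knife-edge support (at 1.29 m from the left end) as the axis so the support reaction has zero arm there.
Beam weight: 26.2 × 9.8 = 256.8 N down at 1.99 m → arm 0.7 m, τ = 256.8 × 0.7 = 179.8 N·m clockwise.
Battery pack: 25.9 × 9.8 = 253.8 N down at 0.915 m → arm 0.375 m, τ = 253.8 × 0.375 = 95.18 N·m counterclockwise.
Toolbox: 10.1 × 9.8 = 98.98 N down at 1.7 m → arm 0.41 m, τ = 98.98 × 0.41 = 40.58 N·m clockwise.
Potted plant: 2.6 × 9.8 = 25.48 N down at 2.85 m → arm 1.56 m, τ = 25.48 × 1.56 = 39.75 N·m clockwise.
Net moment of existing loads = 164.9 N·m clockwise.
The sack of grain weighs 32 × 9.8 = 313.6 N and must supply an equal counterclockwise moment, so its lever arm about the knife-edge support is 164.9 / 313.6 = 0.526 m.
That puts it at 1.29 − 0.526 = 0.764 m from the left end.

x ≈ 0.764 m from the left end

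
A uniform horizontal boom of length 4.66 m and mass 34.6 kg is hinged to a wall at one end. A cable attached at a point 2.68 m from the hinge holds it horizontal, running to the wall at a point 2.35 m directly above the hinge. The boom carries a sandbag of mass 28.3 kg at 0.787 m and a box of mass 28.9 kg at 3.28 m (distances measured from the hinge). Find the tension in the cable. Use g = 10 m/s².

About the hinge:
Beam weight: 34.6 × 10 = 346 N down at 2.33 m → arm 2.33 m, τ = 346 × 2.33 = 806.2 N·m clockwise.
Sandbag: 28.3 × 10 = 283 N down at 0.787 m → arm 0.787 m, τ = 283 × 0.787 = 222.7 N·m clockwise.
Box: 28.9 × 10 = 289 N down at 3.28 m → arm 3.28 m, τ = 289 × 3.28 = 947.9 N·m clockwise.
Total clockwise load moment = 1977 N·m.
The cable tension T acts at 2.68 m; only its component perpendicular to the boom, T sinθ, produces torque. sinθ = h/√(h²+d²) = 2.35/√(2.35²+2.68²) = 0.6593.
For rotational equilibrium, T × 2.68 × 0.6593 = 1977, so T = 1977 / 1.767 = 1120 N.

T ≈ 1120 N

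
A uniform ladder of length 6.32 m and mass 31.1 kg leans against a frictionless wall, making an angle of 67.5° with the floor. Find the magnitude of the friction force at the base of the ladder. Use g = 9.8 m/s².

Taking torques about the foot of the ladder:
Ladder weight 31.1×9.8 = 304.8 N acts at 3.16 m along the ladder; its horizontal arm is 3.16·cos67.5° = 1.209 m → τ = 368.5 N·m clockwise.
Wall normal N acts horizontally at the top; its moment arm is the height L sinθ = 6.32·sin67.5° = 5.839 m, counterclockwise.
For rotational equilibrium, N × 5.839 = 368.5, so N = 63.1 N.
ΣFx = 0: friction at the foot balances the wall's push, so f = N_wall = 63.1 N.

f ≈ 63.1 N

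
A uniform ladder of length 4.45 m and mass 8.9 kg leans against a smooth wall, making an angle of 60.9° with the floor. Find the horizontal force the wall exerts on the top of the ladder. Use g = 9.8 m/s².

N_wall ≈ 24.3 N

About the foot of the ladder:
Ladder weight 8.9×9.8 = 87.22 N acts at 2.225 m along the ladder; its horizontal arm is 2.225·cos60.9° = 1.082 m → τ = 94.37 N·m clockwise.
Wall normal N acts horizontally at the top; its moment arm is the height L sinθ = 4.45·sin60.9° = 3.888 m, counterclockwise.
Setting net torque to zero: N × 3.888 = 94.37 → N = 24.3 N.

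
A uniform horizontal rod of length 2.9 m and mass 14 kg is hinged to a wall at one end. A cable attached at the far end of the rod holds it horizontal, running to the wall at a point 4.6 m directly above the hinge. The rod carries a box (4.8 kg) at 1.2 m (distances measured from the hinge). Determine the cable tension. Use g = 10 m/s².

About the hinge:
Beam weight: 14 × 10 = 140 N down at 1.45 m → arm 1.45 m, τ = 140 × 1.45 = 203 N·m clockwise.
Box: 4.8 × 10 = 48 N down at 1.2 m → arm 1.2 m, τ = 48 × 1.2 = 57.6 N·m clockwise.
Total clockwise load moment = 260.6 N·m.
The cable tension T acts at 2.9 m; only its component perpendicular to the rod, T sinθ, produces torque. sinθ = h/√(h²+d²) = 4.6/√(4.6²+2.9²) = 0.8459.
For rotational equilibrium, T × 2.9 × 0.8459 = 260.6, so T = 260.6 / 2.453 = 106 N.

T ≈ 106 N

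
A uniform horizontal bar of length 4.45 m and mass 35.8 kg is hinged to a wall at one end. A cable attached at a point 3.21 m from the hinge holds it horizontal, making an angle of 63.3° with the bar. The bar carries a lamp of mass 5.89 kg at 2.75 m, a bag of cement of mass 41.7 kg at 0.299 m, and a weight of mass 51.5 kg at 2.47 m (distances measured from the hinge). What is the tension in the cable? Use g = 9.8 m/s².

Choose the hinge as the axis so the unknown hinge reaction has zero arm there.
Beam weight: 35.8 × 9.8 = 350.8 N down at 2.225 m → arm 2.225 m, τ = 350.8 × 2.225 = 780.5 N·m clockwise.
Lamp: 5.89 × 9.8 = 57.72 N down at 2.75 m → arm 2.75 m, τ = 57.72 × 2.75 = 158.7 N·m clockwise.
Bag of cement: 41.7 × 9.8 = 408.7 N down at 0.299 m → arm 0.299 m, τ = 408.7 × 0.299 = 122.2 N·m clockwise.
Weight: 51.5 × 9.8 = 504.7 N down at 2.47 m → arm 2.47 m, τ = 504.7 × 2.47 = 1247 N·m clockwise.
Total clockwise load moment = 2308 N·m.
The cable tension T acts at 3.21 m; only its component perpendicular to the bar, T sinθ, produces torque. sin 63.3° = 0.8934.
Στ = 0 ⇒ T × 3.21 × 0.8934 = 2308 ⇒ T = 2308 / 2.868 = 805 N.

T ≈ 805 N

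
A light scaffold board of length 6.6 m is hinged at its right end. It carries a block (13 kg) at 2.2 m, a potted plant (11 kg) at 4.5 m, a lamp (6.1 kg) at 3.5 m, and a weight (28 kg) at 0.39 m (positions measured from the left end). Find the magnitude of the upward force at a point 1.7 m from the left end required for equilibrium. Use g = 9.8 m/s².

F ≈ 546 N

Sum moments about the right end (the unknown pivot reaction has zero arm there).
Block: 13 × 9.8 = 127.4 N down at 2.2 m → arm 4.4 m, τ = 127.4 × 4.4 = 560.6 N·m counterclockwise.
Potted plant: 11 × 9.8 = 107.8 N down at 4.5 m → arm 2.1 m, τ = 107.8 × 2.1 = 226.4 N·m counterclockwise.
Lamp: 6.1 × 9.8 = 59.78 N down at 3.5 m → arm 3.1 m, τ = 59.78 × 3.1 = 185.3 N·m counterclockwise.
Weight: 28 × 9.8 = 274.4 N down at 0.39 m → arm 6.21 m, τ = 274.4 × 6.21 = 1704 N·m counterclockwise.
Net moment of the loads = 2676 N·m counterclockwise.
The upward force F acts at a point 1.7 m from the left end, arm 4.9 m, giving F × 4.9 clockwise.
Setting net torque to zero: F × 4.9 = 2676 → F = 2676 / 4.9 = 546 N.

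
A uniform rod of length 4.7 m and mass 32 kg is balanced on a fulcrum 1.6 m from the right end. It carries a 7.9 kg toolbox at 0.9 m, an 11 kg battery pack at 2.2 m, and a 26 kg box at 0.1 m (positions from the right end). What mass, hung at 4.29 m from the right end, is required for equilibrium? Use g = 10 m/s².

Choose the fulcrum (at 1.6 m from the right end) as the axis so the support reaction has zero arm there.
Beam weight: 32 × 10 = 320 N down at 2.35 m → arm 0.75 m, τ = 320 × 0.75 = 240 N·m counterclockwise.
Toolbox: 7.9 × 10 = 79 N down at 0.9 m → arm 0.7 m, τ = 79 × 0.7 = 55.3 N·m clockwise.
Battery pack: 11 × 10 = 110 N down at 2.2 m → arm 0.6 m, τ = 110 × 0.6 = 66 N·m counterclockwise.
Box: 26 × 10 = 260 N down at 0.1 m → arm 1.5 m, τ = 260 × 1.5 = 390 N·m clockwise.
Net moment of known loads = 139.3 N·m clockwise.
An unknown mass m at 4.29 m has arm 2.69 m; its moment is m·g·2.69 counterclockwise.
Setting net torque to zero: m × 10 × 2.69 = 139.3 → m = 139.3 / (10 × 2.69) = 5.18 kg.

m ≈ 5.18 kg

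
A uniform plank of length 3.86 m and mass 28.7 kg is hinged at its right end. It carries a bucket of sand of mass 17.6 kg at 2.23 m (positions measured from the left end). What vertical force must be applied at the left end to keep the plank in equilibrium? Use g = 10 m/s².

Sum moments about the right end (the unknown pivot reaction has zero arm there).
Beam weight: 28.7 × 10 = 287 N down at 1.93 m → arm 1.93 m, τ = 287 × 1.93 = 553.9 N·m counterclockwise.
Bucket of sand: 17.6 × 10 = 176 N down at 2.23 m → arm 1.63 m, τ = 176 × 1.63 = 286.9 N·m counterclockwise.
Net moment of the loads = 840.8 N·m counterclockwise.
The upward force F acts at the left end, arm 3.86 m, giving F × 3.86 clockwise.
Στ = 0 ⇒ F × 3.86 = 840.8 ⇒ F = 840.8 / 3.86 = 218 N.

F ≈ 218 N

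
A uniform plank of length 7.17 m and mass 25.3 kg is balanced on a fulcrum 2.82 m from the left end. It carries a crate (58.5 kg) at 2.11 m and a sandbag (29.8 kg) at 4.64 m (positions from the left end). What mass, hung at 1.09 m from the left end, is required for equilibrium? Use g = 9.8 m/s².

m ≈ 18.5 kg

Sum moments about the fulcrum (at 2.82 m from the left end) (the support reaction has zero arm there).
Beam weight: 25.3 × 9.8 = 247.9 N down at 3.585 m → arm 0.765 m, τ = 247.9 × 0.765 = 189.6 N·m clockwise.
Crate: 58.5 × 9.8 = 573.3 N down at 2.11 m → arm 0.71 m, τ = 573.3 × 0.71 = 407 N·m counterclockwise.
Sandbag: 29.8 × 9.8 = 292 N down at 4.64 m → arm 1.82 m, τ = 292 × 1.82 = 531.4 N·m clockwise.
Net moment of known loads = 314 N·m clockwise.
An unknown mass m at 1.09 m has arm 1.73 m; its moment is m·g·1.73 counterclockwise.
For rotational equilibrium, m × 9.8 × 1.73 = 314, so m = 314 / (9.8 × 1.73) = 18.5 kg.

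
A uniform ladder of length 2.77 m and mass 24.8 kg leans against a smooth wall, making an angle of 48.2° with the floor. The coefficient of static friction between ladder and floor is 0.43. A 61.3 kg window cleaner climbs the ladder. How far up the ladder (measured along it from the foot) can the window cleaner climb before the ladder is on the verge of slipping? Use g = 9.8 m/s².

About the foot of the ladder:
Ladder weight 24.8×9.8 = 243 N acts at 1.385 m along the ladder; its horizontal arm is 1.385·cos48.2° = 0.9231 m → τ = 224.3 N·m clockwise.
Window cleaner weight 61.3×9.8 = 600.7 N at distance d → arm d·cos48.2° → τ = 600.7·d·0.6665 clockwise.
Wall normal N at the top has arm L sinθ = 2.065 m counterclockwise, so Στ = 0 gives N·2.065 = 224.3 + 400.4·d.
ΣFy = 0 ⇒ N_floor = 843.7 N, so the maximum friction is μ_s·N_floor = 0.43×843.7 = 362.8 N. ΣFx = 0 ⇒ N_wall = f, so at the slipping point N = 362.8 N.
Substituting: 362.8×2.065 = 224.3 + 400.4·d ⇒ d = (749.2 − 224.3) / 400.4 = 1.31 m.

d ≈ 1.31 m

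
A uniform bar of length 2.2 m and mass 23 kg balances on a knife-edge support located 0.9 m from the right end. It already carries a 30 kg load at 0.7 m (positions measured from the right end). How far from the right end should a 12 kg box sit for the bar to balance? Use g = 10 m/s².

Taking torques about the knife-edge support (at 0.9 m from the right end):
Beam weight: 23 × 10 = 230 N down at 1.1 m → arm 0.2 m, τ = 230 × 0.2 = 46 N·m counterclockwise.
Load: 30 × 10 = 300 N down at 0.7 m → arm 0.2 m, τ = 300 × 0.2 = 60 N·m clockwise.
Net moment of existing loads = 14 N·m clockwise.
The box weighs 12 × 10 = 120 N and must supply an equal counterclockwise moment, so its lever arm about the knife-edge support is 14 / 120 = 0.117 m.
That puts it at 0.9 + 0.117 = 1.02 m from the right end.

x ≈ 1.02 m from the right end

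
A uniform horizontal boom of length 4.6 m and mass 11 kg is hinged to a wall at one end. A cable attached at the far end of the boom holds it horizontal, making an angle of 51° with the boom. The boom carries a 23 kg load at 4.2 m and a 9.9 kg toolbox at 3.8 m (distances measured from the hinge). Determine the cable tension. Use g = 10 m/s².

Take moments about the hinge.
Beam weight: 11 × 10 = 110 N down at 2.3 m → arm 2.3 m, τ = 110 × 2.3 = 253 N·m clockwise.
Load: 23 × 10 = 230 N down at 4.2 m → arm 4.2 m, τ = 230 × 4.2 = 966 N·m clockwise.
Toolbox: 9.9 × 10 = 99 N down at 3.8 m → arm 3.8 m, τ = 99 × 3.8 = 376.2 N·m clockwise.
Total clockwise load moment = 1595 N·m.
The cable tension T acts at 4.6 m; only its component perpendicular to the boom, T sinθ, produces torque. sin 51° = 0.7771.
Balancing moments: T × 4.6 × 0.7771 = 1595, giving T = 1595 / 3.575 = 446 N.

T ≈ 446 N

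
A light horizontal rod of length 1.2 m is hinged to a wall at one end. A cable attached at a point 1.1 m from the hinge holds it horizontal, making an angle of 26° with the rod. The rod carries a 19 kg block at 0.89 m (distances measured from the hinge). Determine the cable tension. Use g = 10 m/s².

Sum moments about the hinge (the unknown hinge reaction has zero arm there).
Block: 19 × 10 = 190 N down at 0.89 m → arm 0.89 m, τ = 190 × 0.89 = 169.1 N·m clockwise.
Total clockwise load moment = 169.1 N·m.
The cable tension T acts at 1.1 m; only its component perpendicular to the rod, T sinθ, produces torque. sin 26° = 0.4384.
Balancing moments: T × 1.1 × 0.4384 = 169.1, giving T = 169.1 / 0.4822 = 351 N.

T ≈ 351 N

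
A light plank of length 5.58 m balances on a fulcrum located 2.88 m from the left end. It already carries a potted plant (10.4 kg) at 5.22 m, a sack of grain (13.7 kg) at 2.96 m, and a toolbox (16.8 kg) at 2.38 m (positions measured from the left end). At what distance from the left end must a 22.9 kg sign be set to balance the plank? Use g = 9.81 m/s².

x ≈ 2.14 m from the left end

About the fulcrum (at 2.88 m from the left end):
Potted plant: 10.4 × 9.81 = 102 N down at 5.22 m → arm 2.34 m, τ = 102 × 2.34 = 238.7 N·m clockwise.
Sack of grain: 13.7 × 9.81 = 134.4 N down at 2.96 m → arm 0.08 m, τ = 134.4 × 0.08 = 10.75 N·m clockwise.
Toolbox: 16.8 × 9.81 = 164.8 N down at 2.38 m → arm 0.5 m, τ = 164.8 × 0.5 = 82.4 N·m counterclockwise.
Net moment of existing loads = 167 N·m clockwise.
The sign weighs 22.9 × 9.81 = 224.6 N and must supply an equal counterclockwise moment, so its lever arm about the fulcrum is 167 / 224.6 = 0.744 m.
That puts it at 2.88 − 0.744 = 2.14 m from the left end.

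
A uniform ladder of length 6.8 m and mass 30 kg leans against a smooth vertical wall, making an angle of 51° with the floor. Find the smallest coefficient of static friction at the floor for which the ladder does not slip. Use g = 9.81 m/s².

μ_min ≈ 0.405

About the foot of the ladder:
Ladder weight 30×9.81 = 294.3 N acts at 3.4 m along the ladder; its horizontal arm is 3.4·cos51° = 2.14 m → τ = 629.8 N·m clockwise.
Wall normal N acts horizontally at the top; its moment arm is the height L sinθ = 6.8·sin51° = 5.285 m, counterclockwise.
Στ = 0 ⇒ N × 5.285 = 629.8 ⇒ N = 119.2 N.
ΣFx = 0 ⇒ f = N_wall = 119.2 N. ΣFy = 0 ⇒ N_floor = 294.3 N.
μ_min = f / N_floor = 119.2 / 294.3 = 0.405.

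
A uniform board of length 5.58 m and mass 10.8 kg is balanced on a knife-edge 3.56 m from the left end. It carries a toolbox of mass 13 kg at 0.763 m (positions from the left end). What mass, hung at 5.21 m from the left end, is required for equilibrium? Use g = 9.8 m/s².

Sum moments about the knife-edge (at 3.56 m from the left end) (the support reaction has zero arm there).
Beam weight: 10.8 × 9.8 = 105.8 N down at 2.79 m → arm 0.77 m, τ = 105.8 × 0.77 = 81.47 N·m counterclockwise.
Toolbox: 13 × 9.8 = 127.4 N down at 0.763 m → arm 2.797 m, τ = 127.4 × 2.797 = 356.3 N·m counterclockwise.
Net moment of known loads = 437.8 N·m counterclockwise.
An unknown mass m at 5.21 m has arm 1.65 m; its moment is m·g·1.65 clockwise.
For rotational equilibrium, m × 9.8 × 1.65 = 437.8, so m = 437.8 / (9.8 × 1.65) = 27.1 kg.

m ≈ 27.1 kg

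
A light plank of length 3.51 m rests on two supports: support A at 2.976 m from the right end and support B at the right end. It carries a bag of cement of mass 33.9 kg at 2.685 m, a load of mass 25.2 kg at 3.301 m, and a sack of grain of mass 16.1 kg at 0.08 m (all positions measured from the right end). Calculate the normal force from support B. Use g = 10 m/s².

Taking torques about support A:
Bag of cement: 33.9 × 10 = 339 N down at 2.685 m → arm 0.291 m, τ = 339 × 0.291 = 98.65 N·m clockwise.
Load: 25.2 × 10 = 252 N down at 3.301 m → arm 0.325 m, τ = 252 × 0.325 = 81.9 N·m counterclockwise.
Sack of grain: 16.1 × 10 = 161 N down at 0.08 m → arm 2.896 m, τ = 161 × 2.896 = 466.3 N·m clockwise.
Net load moment about support A = 483.1 N·m clockwise.
Reaction R at support B is upward at 0 m, arm 2.976 m → moment R × 2.976 counterclockwise.
Setting net torque to zero: R × 2.976 = 483.1 → R = 162 N.

R_B ≈ 162 N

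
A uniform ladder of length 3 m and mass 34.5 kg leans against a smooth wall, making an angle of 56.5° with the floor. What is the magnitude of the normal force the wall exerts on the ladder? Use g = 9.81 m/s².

About the foot of the ladder:
Ladder weight 34.5×9.81 = 338.4 N acts at 1.5 m along the ladder; its horizontal arm is 1.5·cos56.5° = 0.8279 m → τ = 280.2 N·m clockwise.
Wall normal N acts horizontally at the top; its moment arm is the height L sinθ = 3·sin56.5° = 2.502 m, counterclockwise.
Στ = 0 ⇒ N × 2.502 = 280.2 ⇒ N = 112 N.

N_wall ≈ 112 N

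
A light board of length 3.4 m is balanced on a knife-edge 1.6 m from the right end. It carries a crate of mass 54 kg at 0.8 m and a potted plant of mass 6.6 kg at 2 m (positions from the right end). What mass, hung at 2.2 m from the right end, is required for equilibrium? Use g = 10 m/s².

m ≈ 67.6 kg

Take moments about the knife-edge (at 1.6 m from the right end).
Crate: 54 × 10 = 540 N down at 0.8 m → arm 0.8 m, τ = 540 × 0.8 = 432 N·m clockwise.
Potted plant: 6.6 × 10 = 66 N down at 2 m → arm 0.4 m, τ = 66 × 0.4 = 26.4 N·m counterclockwise.
Net moment of known loads = 405.6 N·m clockwise.
An unknown mass m at 2.2 m has arm 0.6 m; its moment is m·g·0.6 counterclockwise.
Balancing moments: m × 10 × 0.6 = 405.6, giving m = 405.6 / (10 × 0.6) = 67.6 kg.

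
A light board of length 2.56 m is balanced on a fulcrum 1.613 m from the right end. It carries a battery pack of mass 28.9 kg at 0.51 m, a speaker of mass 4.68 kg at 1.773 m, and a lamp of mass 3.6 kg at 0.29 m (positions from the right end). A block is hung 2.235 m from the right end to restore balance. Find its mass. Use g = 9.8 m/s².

m ≈ 57.7 kg

Take moments about the fulcrum (at 1.613 m from the right end).
Battery pack: 28.9 × 9.8 = 283.2 N down at 0.51 m → arm 1.103 m, τ = 283.2 × 1.103 = 312.4 N·m clockwise.
Speaker: 4.68 × 9.8 = 45.86 N down at 1.773 m → arm 0.16 m, τ = 45.86 × 0.16 = 7.338 N·m counterclockwise.
Lamp: 3.6 × 9.8 = 35.28 N down at 0.29 m → arm 1.323 m, τ = 35.28 × 1.323 = 46.68 N·m clockwise.
Net moment of known loads = 351.7 N·m clockwise.
An unknown mass m at 2.235 m has arm 0.622 m; its moment is m·g·0.622 counterclockwise.
For rotational equilibrium, m × 9.8 × 0.622 = 351.7, so m = 351.7 / (9.8 × 0.622) = 57.7 kg.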